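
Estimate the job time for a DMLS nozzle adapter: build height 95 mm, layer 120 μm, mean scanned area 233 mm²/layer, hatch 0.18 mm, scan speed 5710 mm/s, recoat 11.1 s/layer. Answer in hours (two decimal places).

Layer count = ceil(95 / 0.12) = 792.
Hatch length per layer = 233 / 0.18 = 1294.4 mm.
Per-layer scan time = 1294.4 / 5710, so 0.2267 s.
Per-layer time = 0.2267 + 11.1 = 11.3267 s.
Build time = 792 × 11.3267 = 8970.7464 s = 2.49 hours.

2.49 hours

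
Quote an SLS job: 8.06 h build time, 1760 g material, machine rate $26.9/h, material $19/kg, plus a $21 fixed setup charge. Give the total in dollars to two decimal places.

Machine-time cost = 26.9 × 8.06, so $216.814.
Feedstock cost = 19 × 1760/1000 = $33.44.
Total = 216.814 + 33.44 + 21 = 271.254 ≈ $271.25.

$271.25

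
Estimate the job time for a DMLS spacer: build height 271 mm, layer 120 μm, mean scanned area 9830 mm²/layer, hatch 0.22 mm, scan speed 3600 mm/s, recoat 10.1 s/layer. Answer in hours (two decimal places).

Layers = ⌈271/0.12⌉ = 2259.
Hatch length per layer = 9830 / 0.22 = 44681.8 mm.
Per-layer scan time = 44681.8 / 3600 = 12.4116 s.
Time per layer = 12.4116 + 10.1, so 22.5116 s.
Total: 2259 × 22.5116 s = 50853.7044 s → 14.13 hours.

14.13 hours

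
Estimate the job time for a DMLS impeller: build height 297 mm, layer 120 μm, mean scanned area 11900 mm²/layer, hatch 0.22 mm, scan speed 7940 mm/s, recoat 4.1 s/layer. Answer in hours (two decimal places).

7.50 hours

Layer count = ceil(297 / 0.12) = 2475.
Hatch length per layer: 11900 / 0.22 → 54090.9 mm.
Scan time per layer = 54090.9 / 7940, so 6.8125 s.
Layer cycle = 6.8125 + 4.1, so 10.9125 s.
2475 layers × 10.9125 s/layer = 27008.4375 s, i.e. 7.50 hours.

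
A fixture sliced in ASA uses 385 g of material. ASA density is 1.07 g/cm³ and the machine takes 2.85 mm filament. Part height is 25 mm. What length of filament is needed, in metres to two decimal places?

Extruded volume: 385/1.07 = 359.8131 cm³ (359813.1 mm³).
Cross-section of 2.85 mm filament: π·(2.85/2)² = 6.3794 mm².
Length = 359813.1 / 6.3794 = 56402.34 mm = 56.40 m.

56.40 m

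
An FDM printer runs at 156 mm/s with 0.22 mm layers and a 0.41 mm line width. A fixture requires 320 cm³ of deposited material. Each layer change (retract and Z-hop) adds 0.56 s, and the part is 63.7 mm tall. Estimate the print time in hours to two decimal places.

6.36 hours

Line area = 0.22 × 0.41 = 0.0902 mm².
Total extruded path = 320000/0.0902 = 3547671.8 mm.
Time extruding: 3547671.8 / 156 → 22741.5 s.
Layers = ⌈63.7/0.22⌉ = 290.
Layer-change overhead: 290 × 0.56 → 162.4 s.
Total = 22741.5 + 162.4 = 22903.9 s = 6.36 hours.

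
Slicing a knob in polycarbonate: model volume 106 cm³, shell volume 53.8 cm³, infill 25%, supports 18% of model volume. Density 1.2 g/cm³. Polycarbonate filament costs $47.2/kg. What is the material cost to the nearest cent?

Infill region = 106 − 53.8, so 52.2 cm³.
Infill volume: 0.25 × 52.2 → 13.05 cm³.
Support = 0.18 × 106, so 19.08 cm³.
Total extruded = 53.8 + 13.05 + 19.08 = 85.93 cm³.
Mass = 85.93 × 1.2 = 103.116 g.
Cost = 103.116 g / 1000 × $47.2/kg = $4.87.

$4.87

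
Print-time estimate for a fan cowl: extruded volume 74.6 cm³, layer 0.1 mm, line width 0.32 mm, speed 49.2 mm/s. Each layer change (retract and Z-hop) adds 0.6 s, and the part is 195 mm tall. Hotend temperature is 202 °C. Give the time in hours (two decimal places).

Bead cross-section = 0.1 × 0.32 = 0.032 mm².
Path length: 74600 mm³ / 0.032 mm² → 2331250 mm.
Extrusion time = 2331250 / 49.2, so 47383.1 s.
Number of layers: 195 / 0.1 → 1950 (rounded up).
Layer-change overhead = 1950 × 0.6, so 1170 s.
Total = 47383.1 + 1170 = 48553.1 s = 13.49 hours.

13.49 hours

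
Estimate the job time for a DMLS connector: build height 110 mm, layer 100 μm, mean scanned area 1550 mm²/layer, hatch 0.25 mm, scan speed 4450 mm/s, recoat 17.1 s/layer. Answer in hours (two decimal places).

5.65 hours

Number of layers: 110 / 0.1 → 1100 (rounded up).
Scan path per layer = 1550 / 0.25 = 6200 mm.
Scan time per layer: 6200 / 4450 → 1.3933 s.
Per-layer time = 1.3933 + 17.1, so 18.4933 s.
Build time = 1100 × 18.4933 = 20342.63 s = 5.65 hours.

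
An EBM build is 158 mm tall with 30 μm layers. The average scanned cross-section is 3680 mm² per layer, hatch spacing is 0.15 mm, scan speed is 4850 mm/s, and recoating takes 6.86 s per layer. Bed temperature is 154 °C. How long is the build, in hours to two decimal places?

17.44 hours

Number of layers: 158 / 0.03 → 5267 (rounded up).
Scan path per layer = 3680 / 0.15, so 24533.3 mm.
Per-layer scan time = 24533.3 / 4850, so 5.0584 s.
Per-layer time = 5.0584 + 6.86 = 11.9184 s.
5267 layers × 11.9184 s/layer = 62774.2128 s, i.e. 17.44 hours.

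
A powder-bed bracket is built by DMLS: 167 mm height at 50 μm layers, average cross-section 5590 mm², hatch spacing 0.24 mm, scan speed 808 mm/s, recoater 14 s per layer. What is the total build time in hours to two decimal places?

39.73 hours

Number of layers: 167 / 0.05 → 3340 (rounded up).
Per-layer scan distance = 5590 / 0.24 = 23291.7 mm.
Scan time per layer = 23291.7 / 808 = 28.8264 s.
Layer cycle = 28.8264 + 14, so 42.8264 s.
Total: 3340 × 42.8264 s = 143040.176 s → 39.73 hours.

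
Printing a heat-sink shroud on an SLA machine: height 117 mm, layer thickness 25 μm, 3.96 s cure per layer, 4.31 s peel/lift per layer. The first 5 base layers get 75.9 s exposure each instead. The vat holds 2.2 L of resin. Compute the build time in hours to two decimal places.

Layer count = ceil(117 / 0.025) = 4680.
Base layers = 5 × (75.9 + 4.31) = 401.05 s.
Remaining layers = 4675 × (3.96 + 4.31), so 38662.25 s.
Total = 401.05 + 38662.25 = 39063.3 s = 10.85 hours.

10.85 hours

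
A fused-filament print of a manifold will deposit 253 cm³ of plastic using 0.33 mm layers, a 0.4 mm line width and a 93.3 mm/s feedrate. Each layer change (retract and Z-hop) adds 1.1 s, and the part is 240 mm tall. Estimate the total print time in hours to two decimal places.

5.93 hours

Bead cross-section = 0.33 × 0.4 = 0.132 mm².
Toolpath length = 253 cm³ / 0.132 mm² = 253000 / 0.132 = 1916666.7 mm.
Print-move time = 1916666.7 / 93.3, so 20543.1 s.
Number of layers: 240 / 0.33 → 728 (rounded up).
Z-hop total: 728 × 1.1 → 800.8 s.
Altogether 20543.1 + 800.8 = 21343.9 s, i.e. 5.93 hours.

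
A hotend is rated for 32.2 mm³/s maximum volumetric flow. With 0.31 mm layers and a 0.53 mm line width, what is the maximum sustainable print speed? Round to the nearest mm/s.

Extrusion cross-section = 0.31 × 0.53 = 0.1643 mm².
v_max = Q/A = 32.2/0.1643 = 195.98 mm/s → 196 mm/s.

196 mm/s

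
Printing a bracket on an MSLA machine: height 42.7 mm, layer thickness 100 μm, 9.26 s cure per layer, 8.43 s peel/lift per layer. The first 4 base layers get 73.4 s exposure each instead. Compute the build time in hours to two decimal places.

Layers = ⌈42.7/0.1⌉ = 427.
Bottom layers = 4 × (73.4 + 8.43), so 327.32 s.
Regular layers = 423 × (9.26 + 8.43), so 7482.87 s.
Total = 327.32 + 7482.87 = 7810.19 s = 2.17 hours.

2.17 hours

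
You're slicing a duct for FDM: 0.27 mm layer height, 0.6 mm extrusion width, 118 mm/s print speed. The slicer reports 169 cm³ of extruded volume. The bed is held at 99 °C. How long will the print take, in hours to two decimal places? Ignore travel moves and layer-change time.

Line area = 0.27 × 0.6, so 0.162 mm².
Total extruded path = 169000/0.162 = 1043209.9 mm.
Time extruding: 1043209.9 / 118 → 8840.8 s.
8840.8 s = 2.46 hours.

2.46 hours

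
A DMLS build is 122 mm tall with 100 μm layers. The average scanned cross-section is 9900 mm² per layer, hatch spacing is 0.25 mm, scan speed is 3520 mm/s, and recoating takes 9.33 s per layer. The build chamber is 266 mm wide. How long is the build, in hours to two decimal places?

Number of layers: 122 / 0.1 → 1220 (rounded up).
Per-layer scan distance: 9900 / 0.25 → 39600 mm.
Per-layer scan time = 39600 / 3520, so 11.25 s.
Layer cycle = 11.25 + 9.33, so 20.58 s.
Build time = 1220 × 20.58 = 25107.6 s = 6.97 hours.

6.97 hours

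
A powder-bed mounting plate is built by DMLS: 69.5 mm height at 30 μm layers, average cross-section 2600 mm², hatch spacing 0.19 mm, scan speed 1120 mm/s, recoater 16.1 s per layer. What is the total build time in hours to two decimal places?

18.23 hours

Layer count = ceil(69.5 / 0.03) = 2317.
Scan path per layer: 2600 / 0.19 → 13684.2 mm.
Scan time per layer: 13684.2 / 1120 → 12.218 s.
Time per layer = 12.218 + 16.1, so 28.318 s.
Total: 2317 × 28.318 s = 65612.806 s → 18.23 hours.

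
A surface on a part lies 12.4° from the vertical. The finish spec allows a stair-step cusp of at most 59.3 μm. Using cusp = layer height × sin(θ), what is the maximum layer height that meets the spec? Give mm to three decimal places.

0.276 mm

Layer height = cusp / sin(12.4°) = 0.0593 / 0.2147 = 0.276 mm.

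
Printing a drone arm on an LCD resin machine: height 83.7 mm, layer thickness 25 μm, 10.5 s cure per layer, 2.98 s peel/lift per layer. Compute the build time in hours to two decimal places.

Layer count = ceil(83.7 / 0.025) = 3348.
Cycle time: 10.5 + 2.98 → 13.48 s.
Build time: 3348 × 13.48 s = 45131.04 s, i.e. 12.54 hours.

12.54 hours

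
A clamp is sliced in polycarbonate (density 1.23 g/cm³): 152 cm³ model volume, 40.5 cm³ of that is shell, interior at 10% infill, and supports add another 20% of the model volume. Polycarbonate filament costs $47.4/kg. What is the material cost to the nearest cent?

$4.78

Infill region = 152 − 40.5 = 111.5 cm³.
Infill volume = 0.10 × 111.5 = 11.15 cm³.
Support: 0.20 × 152 → 30.4 cm³.
Total printed volume: 40.5 + 11.15 + 30.4 → 82.05 cm³.
Mass: 82.05 × 1.23 → 100.9215 g.
At $47.4/kg: 100.9215/1000 × 47.4 = $4.78.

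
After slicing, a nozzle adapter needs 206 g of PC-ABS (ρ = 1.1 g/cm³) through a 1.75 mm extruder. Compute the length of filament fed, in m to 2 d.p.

Extruded volume: 206/1.1 = 187.2727 cm³ (187272.7 mm³).
Filament cross-section = π × (1.75/2)² = 2.4053 mm².
L = V/A = 187272.7/2.4053 = 77858.35 mm → 77.86 m.

77.86 m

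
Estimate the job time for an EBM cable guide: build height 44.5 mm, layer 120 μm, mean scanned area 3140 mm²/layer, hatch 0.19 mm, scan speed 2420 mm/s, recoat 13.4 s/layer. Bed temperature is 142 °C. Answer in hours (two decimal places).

Layers = ⌈44.5/0.12⌉ = 371.
Scan path per layer = 3140 / 0.19 = 16526.3 mm.
Per-layer scan time = 16526.3 / 2420, so 6.829 s.
Layer cycle: 6.829 + 13.4 → 20.229 s.
371 layers × 20.229 s/layer = 7504.959 s, i.e. 2.08 hours.

2.08 hours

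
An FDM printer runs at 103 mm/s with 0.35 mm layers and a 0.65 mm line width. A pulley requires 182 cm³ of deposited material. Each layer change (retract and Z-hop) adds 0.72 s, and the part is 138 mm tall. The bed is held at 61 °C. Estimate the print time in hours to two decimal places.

2.24 hours

Line area: 0.35 × 0.65 → 0.2275 mm².
Path length: 182000 mm³ / 0.2275 mm² → 800000 mm.
Extrusion time = 800000 / 103 = 7767 s.
Layer count = ceil(138 / 0.35) = 395.
Z-hop total = 395 × 0.72, so 284.4 s.
Altogether 7767 + 284.4 = 8051.4 s, i.e. 2.24 hours.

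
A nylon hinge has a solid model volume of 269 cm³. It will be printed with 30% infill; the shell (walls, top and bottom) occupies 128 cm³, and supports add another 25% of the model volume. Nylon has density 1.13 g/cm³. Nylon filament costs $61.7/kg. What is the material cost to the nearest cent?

Infill region = 269 − 128 = 141 cm³.
Deposited infill = 0.30 × 141 = 42.3 cm³.
Support = 0.25 × 269 = 67.25 cm³.
Deposited volume = 128 + 42.3 + 67.25 = 237.55 cm³.
Mass = 237.55 × 1.13, so 268.4315 g.
Cost = 268.4315 g / 1000 × $61.7/kg = $16.56.

$16.56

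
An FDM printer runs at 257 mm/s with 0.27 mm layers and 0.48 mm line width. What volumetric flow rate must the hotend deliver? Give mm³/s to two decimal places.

33.31

A: 0.27 × 0.48 → 0.1296 mm².
Q = v·A = 257 × 0.1296 = 33.31 mm³/s.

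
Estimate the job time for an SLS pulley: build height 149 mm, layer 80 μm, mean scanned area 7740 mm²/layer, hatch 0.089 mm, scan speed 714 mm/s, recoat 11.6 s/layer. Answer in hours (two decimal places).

Layers = ⌈149/0.08⌉ = 1863.
Hatch length per layer: 7740 / 0.089 → 86966.3 mm.
Laser time per layer = 86966.3 / 714, so 121.8015 s.
Time per layer = 121.8015 + 11.6, so 133.4015 s.
1863 layers × 133.4015 s/layer = 248526.9945 s, i.e. 69.04 hours.

69.04 hours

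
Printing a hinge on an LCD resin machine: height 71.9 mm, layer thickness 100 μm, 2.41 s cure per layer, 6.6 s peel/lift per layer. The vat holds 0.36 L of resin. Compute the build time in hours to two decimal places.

Layers = ⌈71.9/0.1⌉ = 719.
Cycle time: 2.41 + 6.6 → 9.01 s.
Build time: 719 × 9.01 s = 6478.19 s, i.e. 1.80 hours.

1.80 hours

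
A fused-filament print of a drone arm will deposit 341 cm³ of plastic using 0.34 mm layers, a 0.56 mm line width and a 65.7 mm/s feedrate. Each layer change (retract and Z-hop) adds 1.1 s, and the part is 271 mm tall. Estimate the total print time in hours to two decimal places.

7.82 hours

Line area = 0.34 × 0.56 = 0.1904 mm².
Path length: 341000 mm³ / 0.1904 mm² → 1790966.4 mm.
Extrusion time = 1790966.4 / 65.7, so 27259.8 s.
Layers = ⌈271/0.34⌉ = 798.
Non-print overhead: 798 × 1.1 → 877.8 s.
Total = 27259.8 + 877.8 = 28137.6 s = 7.82 hours.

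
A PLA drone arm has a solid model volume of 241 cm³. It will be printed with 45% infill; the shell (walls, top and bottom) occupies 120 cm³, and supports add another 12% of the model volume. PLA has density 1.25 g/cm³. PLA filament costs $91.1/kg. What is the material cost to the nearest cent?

Interior volume = 241 − 120 = 121 cm³.
Infill deposited: 0.45 × 121 → 54.45 cm³.
Support = 0.12 × 241, so 28.92 cm³.
Deposited volume = 120 + 54.45 + 28.92, so 203.37 cm³.
Mass: 203.37 × 1.25 → 254.2125 g.
Cost = 254.2125 g / 1000 × $91.1/kg = $23.16.

$23.16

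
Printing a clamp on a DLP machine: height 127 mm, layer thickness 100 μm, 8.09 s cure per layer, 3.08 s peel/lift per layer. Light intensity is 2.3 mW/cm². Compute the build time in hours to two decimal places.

Number of layers: 127 / 0.1 → 1270 (rounded up).
Per-layer time = 8.09 + 3.08, so 11.17 s.
Build time: 1270 × 11.17 s = 14185.9 s, i.e. 3.94 hours.

3.94 hours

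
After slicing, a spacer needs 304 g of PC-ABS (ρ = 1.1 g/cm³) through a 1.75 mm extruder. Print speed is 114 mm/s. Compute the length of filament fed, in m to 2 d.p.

114.90 m

Extruded volume: 304/1.1 = 276.3636 cm³ (276363.6 mm³).
A = π r² = π × 0.875² = 2.4053 mm².
L = V/A = 276363.6/2.4053 = 114897.77 mm → 114.90 m.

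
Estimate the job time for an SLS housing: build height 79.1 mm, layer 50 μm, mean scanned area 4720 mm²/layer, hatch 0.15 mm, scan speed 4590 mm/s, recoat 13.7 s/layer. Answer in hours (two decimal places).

Layers = ⌈79.1/0.05⌉ = 1582.
Per-layer scan distance = 4720 / 0.15 = 31466.7 mm.
Scan time per layer = 31466.7 / 4590, so 6.8555 s.
Time per layer: 6.8555 + 13.7 → 20.5555 s.
1582 layers × 20.5555 s/layer = 32518.801 s, i.e. 9.03 hours.

9.03 hours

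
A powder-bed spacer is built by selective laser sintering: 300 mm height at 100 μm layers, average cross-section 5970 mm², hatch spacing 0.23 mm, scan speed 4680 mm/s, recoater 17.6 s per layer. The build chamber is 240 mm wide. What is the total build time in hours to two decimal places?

19.29 hours

Number of layers: 300 / 0.1 → 3000 (rounded up).
Scan path per layer = 5970 / 0.23, so 25956.5 mm.
Scan time per layer = 25956.5 / 4680, so 5.5463 s.
Layer cycle = 5.5463 + 17.6 = 23.1463 s.
3000 layers × 23.1463 s/layer = 69438.9 s, i.e. 19.29 hours.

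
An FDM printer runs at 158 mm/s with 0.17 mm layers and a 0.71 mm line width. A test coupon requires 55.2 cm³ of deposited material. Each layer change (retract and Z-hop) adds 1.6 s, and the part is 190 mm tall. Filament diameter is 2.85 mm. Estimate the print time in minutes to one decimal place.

78.1 minutes

Bead cross-section: 0.17 × 0.71 → 0.1207 mm².
Path length: 55200 mm³ / 0.1207 mm² → 457332.2 mm.
Print-move time = 457332.2 / 158 = 2894.5 s.
Layer count = ceil(190 / 0.17) = 1118.
Z-hop total: 1118 × 1.6 → 1788.8 s.
Total = 2894.5 + 1788.8 = 4683.3 s = 78.1 minutes.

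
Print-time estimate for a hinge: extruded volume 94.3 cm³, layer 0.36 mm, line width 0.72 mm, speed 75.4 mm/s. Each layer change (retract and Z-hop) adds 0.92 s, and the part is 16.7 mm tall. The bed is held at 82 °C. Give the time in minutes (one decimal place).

81.1 minutes

Line area: 0.36 × 0.72 → 0.2592 mm².
Toolpath length = 94.3 cm³ / 0.2592 mm² = 94300 / 0.2592 = 363811.7 mm.
Time extruding = 363811.7 / 75.4, so 4825.1 s.
Layers = ⌈16.7/0.36⌉ = 47.
Z-hop total: 47 × 0.92 → 43.24 s.
Altogether 4825.1 + 43.24 = 4868.34 s, i.e. 81.1 minutes.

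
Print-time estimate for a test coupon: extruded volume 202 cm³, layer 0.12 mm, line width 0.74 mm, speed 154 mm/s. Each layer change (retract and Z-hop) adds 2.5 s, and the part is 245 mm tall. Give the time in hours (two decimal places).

5.52 hours

Bead cross-section = 0.12 × 0.74, so 0.0888 mm².
Total extruded path = 202000/0.0888 = 2274774.8 mm.
Extrusion time = 2274774.8 / 154, so 14771.3 s.
Layer count = ceil(245 / 0.12) = 2042.
Layer-change overhead = 2042 × 2.5 = 5105 s.
Altogether 14771.3 + 5105 = 19876.3 s, i.e. 5.52 hours.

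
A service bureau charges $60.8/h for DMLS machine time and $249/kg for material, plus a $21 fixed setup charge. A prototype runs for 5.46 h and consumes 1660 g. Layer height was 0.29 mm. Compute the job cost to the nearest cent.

Time charge = 60.8 × 5.46, so $331.968.
Material cost = 249 × 1660/1000 = $413.34.
Adding setup: 331.968 + 413.34 + 21 → 766.308 ≈ $766.31.

$766.31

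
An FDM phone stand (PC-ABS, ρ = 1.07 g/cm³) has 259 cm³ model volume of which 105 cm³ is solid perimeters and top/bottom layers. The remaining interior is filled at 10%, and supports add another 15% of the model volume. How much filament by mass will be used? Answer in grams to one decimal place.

Volume inside the shell = 259 − 105 = 154 cm³.
Deposited infill = 0.10 × 154, so 15.4 cm³.
Support = 0.15 × 259, so 38.85 cm³.
Deposited volume = 105 + 15.4 + 38.85 = 159.25 cm³.
Mass = 159.25 × 1.07, so 170.3975 g.

170.4 g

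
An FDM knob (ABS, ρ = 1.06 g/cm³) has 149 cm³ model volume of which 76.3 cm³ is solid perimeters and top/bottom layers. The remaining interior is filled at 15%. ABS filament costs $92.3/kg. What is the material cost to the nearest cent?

$8.53

Interior volume = 149 − 76.3 = 72.7 cm³.
Infill deposited = 0.15 × 72.7, so 10.905 cm³.
Total printed volume = 76.3 + 10.905 = 87.205 cm³.
Mass = 87.205 × 1.06 = 92.4373 g.
At $92.3/kg: 92.4373/1000 × 92.3 = $8.53.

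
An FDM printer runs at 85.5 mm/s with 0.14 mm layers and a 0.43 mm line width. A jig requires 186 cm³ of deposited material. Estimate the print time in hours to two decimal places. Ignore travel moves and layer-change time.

10.04 hours

Extrusion cross-section = 0.14 × 0.43, so 0.0602 mm².
Toolpath length = 186 cm³ / 0.0602 mm² = 186000 / 0.0602 = 3089701 mm.
Print-move time = 3089701 / 85.5 = 36136.9 s.
In the requested units: 36136.9 s = 10.04 hours.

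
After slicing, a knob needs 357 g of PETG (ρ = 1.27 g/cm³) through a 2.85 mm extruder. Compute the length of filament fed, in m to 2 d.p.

44.06 m

Extruded volume: 357/1.27 = 281.1024 cm³ (281102.4 mm³).
Filament cross-section = π × (2.85/2)² = 6.3794 mm².
L = V/A = 281102.4/6.3794 = 44064.08 mm → 44.06 m.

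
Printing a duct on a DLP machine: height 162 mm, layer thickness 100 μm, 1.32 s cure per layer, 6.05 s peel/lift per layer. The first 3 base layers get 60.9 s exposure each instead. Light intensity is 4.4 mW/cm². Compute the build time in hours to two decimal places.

Layers = ⌈162/0.1⌉ = 1620.
Bottom layers = 3 × (60.9 + 6.05) = 200.85 s.
Regular layers = 1617 × (1.32 + 6.05), so 11917.29 s.
Total = 200.85 + 11917.29 = 12118.14 s = 3.37 hours.

3.37 hours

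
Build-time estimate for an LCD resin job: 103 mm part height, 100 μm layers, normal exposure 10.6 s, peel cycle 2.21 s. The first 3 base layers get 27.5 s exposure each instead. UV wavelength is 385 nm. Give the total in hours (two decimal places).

Layer count = ceil(103 / 0.1) = 1030.
Bottom layers: 3 × (27.5 + 2.21) → 89.13 s.
Regular layers = 1027 × (10.6 + 2.21) = 13155.87 s.
Total = 89.13 + 13155.87 = 13245 s = 3.68 hours.

3.68 hours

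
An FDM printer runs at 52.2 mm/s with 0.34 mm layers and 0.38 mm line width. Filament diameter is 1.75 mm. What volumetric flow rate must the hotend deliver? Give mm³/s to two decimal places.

Bead cross-section: 0.34 × 0.38 → 0.1292 mm².
Q = v·A = 52.2 × 0.1292 = 6.74 mm³/s.

6.74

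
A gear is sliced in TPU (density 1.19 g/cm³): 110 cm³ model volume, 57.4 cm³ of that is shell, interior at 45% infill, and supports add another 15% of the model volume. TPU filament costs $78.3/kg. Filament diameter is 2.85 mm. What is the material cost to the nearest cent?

$9.09

Volume inside the shell = 110 − 57.4, so 52.6 cm³.
Infill volume = 0.45 × 52.6, so 23.67 cm³.
Support = 0.15 × 110, so 16.5 cm³.
Total printed volume = 57.4 + 23.67 + 16.5 = 97.57 cm³.
Mass = 97.57 × 1.19, so 116.1083 g.
At $78.3/kg: 116.1083/1000 × 78.3 = $9.09.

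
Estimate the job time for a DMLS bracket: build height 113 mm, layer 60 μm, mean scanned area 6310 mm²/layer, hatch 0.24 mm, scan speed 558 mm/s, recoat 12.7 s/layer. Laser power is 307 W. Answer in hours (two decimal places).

Layers = ⌈113/0.06⌉ = 1884.
Scan path per layer = 6310 / 0.24 = 26291.7 mm.
Per-layer scan time: 26291.7 / 558 → 47.1177 s.
Time per layer = 47.1177 + 12.7 = 59.8177 s.
Build time = 1884 × 59.8177 = 112696.5468 s = 31.30 hours.

31.30 hours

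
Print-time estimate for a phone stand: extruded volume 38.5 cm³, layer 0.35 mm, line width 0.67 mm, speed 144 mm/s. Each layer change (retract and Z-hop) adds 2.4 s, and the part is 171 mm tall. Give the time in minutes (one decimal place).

Bead cross-section = 0.35 × 0.67, so 0.2345 mm².
Path length: 38500 mm³ / 0.2345 mm² → 164179.1 mm.
Extrusion time = 164179.1 / 144, so 1140.1 s.
Number of layers: 171 / 0.35 → 489 (rounded up).
Non-print overhead: 489 × 2.4 → 1173.6 s.
Altogether 1140.1 + 1173.6 = 2313.7 s, i.e. 38.6 minutes.

38.6 minutes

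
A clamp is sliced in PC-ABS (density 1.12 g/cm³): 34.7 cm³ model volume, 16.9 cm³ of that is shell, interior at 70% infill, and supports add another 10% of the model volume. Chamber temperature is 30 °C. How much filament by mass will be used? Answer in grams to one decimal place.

Volume inside the shell = 34.7 − 16.9, so 17.8 cm³.
Deposited infill = 0.70 × 17.8, so 12.46 cm³.
Support: 0.10 × 34.7 → 3.47 cm³.
Total printed volume = 16.9 + 12.46 + 3.47 = 32.83 cm³.
Mass = 32.83 × 1.12 = 36.7696 g.

36.8 g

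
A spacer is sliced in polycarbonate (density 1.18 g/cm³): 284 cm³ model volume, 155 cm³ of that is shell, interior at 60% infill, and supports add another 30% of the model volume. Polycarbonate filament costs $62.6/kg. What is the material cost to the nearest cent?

$23.46

Infill region: 284 − 155 → 129 cm³.
Infill volume = 0.60 × 129, so 77.4 cm³.
Support = 0.30 × 284, so 85.2 cm³.
Deposited volume = 155 + 77.4 + 85.2, so 317.6 cm³.
Mass = 317.6 × 1.18, so 374.768 g.
Cost = 374.768 g / 1000 × $62.6/kg = $23.46.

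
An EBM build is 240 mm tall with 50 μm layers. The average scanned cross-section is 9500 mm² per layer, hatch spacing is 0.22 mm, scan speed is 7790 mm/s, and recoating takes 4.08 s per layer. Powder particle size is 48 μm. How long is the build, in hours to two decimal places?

12.83 hours

Layers = ⌈240/0.05⌉ = 4800.
Per-layer scan distance = 9500 / 0.22 = 43181.8 mm.
Per-layer scan time = 43181.8 / 7790, so 5.5432 s.
Time per layer: 5.5432 + 4.08 → 9.6232 s.
Total: 4800 × 9.6232 s = 46191.36 s → 12.83 hours.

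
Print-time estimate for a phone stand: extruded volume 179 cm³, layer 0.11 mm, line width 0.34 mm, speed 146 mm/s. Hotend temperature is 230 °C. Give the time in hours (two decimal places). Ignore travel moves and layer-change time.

Extrusion cross-section: 0.11 × 0.34 → 0.0374 mm².
Path length: 179000 mm³ / 0.0374 mm² → 4786096.3 mm.
Time extruding = 4786096.3 / 146 = 32781.5 s.
In the requested units: 32781.5 s = 9.11 hours.

9.11 hours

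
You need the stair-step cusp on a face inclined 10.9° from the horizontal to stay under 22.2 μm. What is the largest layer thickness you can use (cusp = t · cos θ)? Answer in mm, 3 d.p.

0.023 mm

t = h_c / cos θ = 0.0222 / 0.9820 = 0.023 mm.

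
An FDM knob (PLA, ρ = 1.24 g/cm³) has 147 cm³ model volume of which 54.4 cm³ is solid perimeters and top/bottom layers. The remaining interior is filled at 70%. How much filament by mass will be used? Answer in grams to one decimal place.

Infill region: 147 − 54.4 → 92.6 cm³.
Infill volume = 0.70 × 92.6 = 64.82 cm³.
Deposited volume: 54.4 + 64.82 → 119.22 cm³.
Mass = 119.22 × 1.24 = 147.8328 g.

147.8 g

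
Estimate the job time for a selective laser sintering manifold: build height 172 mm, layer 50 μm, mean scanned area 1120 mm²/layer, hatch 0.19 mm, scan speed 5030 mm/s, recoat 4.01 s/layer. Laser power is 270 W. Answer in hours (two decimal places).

Layer count = ceil(172 / 0.05) = 3440.
Hatch length per layer = 1120 / 0.19 = 5894.7 mm.
Per-layer scan time = 5894.7 / 5030 = 1.1719 s.
Time per layer = 1.1719 + 4.01, so 5.1819 s.
Build time = 3440 × 5.1819 = 17825.736 s = 4.95 hours.

4.95 hours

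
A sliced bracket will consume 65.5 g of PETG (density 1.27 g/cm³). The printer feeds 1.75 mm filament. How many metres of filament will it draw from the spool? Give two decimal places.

21.44 m

Volume = 65.5 g / 1.27 g·cm⁻³ = 51.5748 cm³ = 51574.8 mm³.
A = π r² = π × 0.875² = 2.4053 mm².
Length = 51574.8 / 2.4053 = 21442.15 mm = 21.44 m.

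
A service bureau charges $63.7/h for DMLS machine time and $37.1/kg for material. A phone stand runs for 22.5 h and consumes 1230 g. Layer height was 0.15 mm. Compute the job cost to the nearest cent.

Machine-time cost = 63.7 × 22.5, so $1433.25.
Feedstock cost = 37.1 × 1230/1000 = $45.633.
Total = 1433.25 + 45.633 = 1478.883 ≈ $1478.88.

$1478.88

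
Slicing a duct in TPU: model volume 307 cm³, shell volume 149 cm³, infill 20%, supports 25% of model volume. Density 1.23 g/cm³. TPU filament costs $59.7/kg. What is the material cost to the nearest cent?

Volume inside the shell = 307 − 149 = 158 cm³.
Deposited infill = 0.20 × 158, so 31.6 cm³.
Support = 0.25 × 307 = 76.75 cm³.
Total extruded = 149 + 31.6 + 76.75, so 257.35 cm³.
Mass = 257.35 × 1.23, so 316.5405 g.
Cost = 316.5405 g / 1000 × $59.7/kg = $18.90.

$18.90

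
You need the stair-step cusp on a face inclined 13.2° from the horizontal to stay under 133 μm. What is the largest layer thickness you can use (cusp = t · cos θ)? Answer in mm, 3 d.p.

0.137 mm

Layer height = cusp / cos(13.2°) = 0.133 / 0.9736 = 0.137 mm.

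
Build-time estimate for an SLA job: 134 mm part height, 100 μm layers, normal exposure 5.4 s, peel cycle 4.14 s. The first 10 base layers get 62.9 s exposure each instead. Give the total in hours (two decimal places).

3.71 hours

Layer count = ceil(134 / 0.1) = 1340.
Base layers = 10 × (62.9 + 4.14), so 670.4 s.
Normal layers: 1330 × (5.4 + 4.14) → 12688.2 s.
Sum: 670.4 + 12688.2 = 13358.6 s → 3.71 hours.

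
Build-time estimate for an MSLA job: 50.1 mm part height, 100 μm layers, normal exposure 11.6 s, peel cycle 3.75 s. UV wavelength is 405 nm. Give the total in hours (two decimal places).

2.14 hours

Layers = ⌈50.1/0.1⌉ = 501.
Each layer takes = 11.6 + 3.75, so 15.35 s.
Build time: 501 × 15.35 s = 7690.35 s, i.e. 2.14 hours.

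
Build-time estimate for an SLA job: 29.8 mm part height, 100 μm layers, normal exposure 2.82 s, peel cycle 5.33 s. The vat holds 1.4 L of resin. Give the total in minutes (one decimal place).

Layer count = ceil(29.8 / 0.1) = 298.
Per-layer time = 2.82 + 5.33 = 8.15 s.
Build time: 298 × 8.15 s = 2428.7 s, i.e. 40.5 minutes.

40.5 minutes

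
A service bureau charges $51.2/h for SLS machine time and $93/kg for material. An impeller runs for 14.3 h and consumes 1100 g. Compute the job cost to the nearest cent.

$834.46

Machine cost = 51.2 × 14.3, so $732.16.
Material cost = 93 × 1100/1000 = $102.30.
Job cost: 732.16 + 102.30 = $834.46.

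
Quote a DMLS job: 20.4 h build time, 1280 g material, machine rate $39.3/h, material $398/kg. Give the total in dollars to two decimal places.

$1311.16

Machine cost = 39.3 × 20.4 = $801.72.
Material charge = 398 × 1280/1000, so $509.44.
Job cost: 801.72 + 509.44 = $1311.16.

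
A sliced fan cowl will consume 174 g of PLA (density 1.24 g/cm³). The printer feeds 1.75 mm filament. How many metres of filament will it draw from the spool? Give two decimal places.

Volume = 174 g / 1.24 g·cm⁻³ = 140.3226 cm³ = 140322.6 mm³.
Filament cross-section = π × (1.75/2)² = 2.4053 mm².
L = V/A = 140322.6/2.4053 = 58338.92 mm → 58.34 m.

58.34 m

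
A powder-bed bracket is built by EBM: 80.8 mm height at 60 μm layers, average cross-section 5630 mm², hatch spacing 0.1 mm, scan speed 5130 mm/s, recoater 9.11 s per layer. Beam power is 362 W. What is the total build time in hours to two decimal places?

7.52 hours

Layers = ⌈80.8/0.06⌉ = 1347.
Scan path per layer = 5630 / 0.1 = 56300 mm.
Scan time per layer = 56300 / 5130 = 10.9747 s.
Layer cycle = 10.9747 + 9.11, so 20.0847 s.
1347 layers × 20.0847 s/layer = 27054.0909 s, i.e. 7.52 hours.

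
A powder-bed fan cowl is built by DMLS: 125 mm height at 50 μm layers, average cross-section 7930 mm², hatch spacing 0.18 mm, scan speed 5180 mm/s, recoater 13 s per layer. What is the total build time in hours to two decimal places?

14.93 hours

Layers = ⌈125/0.05⌉ = 2500.
Scan path per layer = 7930 / 0.18, so 44055.6 mm.
Per-layer scan time = 44055.6 / 5180, so 8.5049 s.
Layer cycle = 8.5049 + 13, so 21.5049 s.
Total: 2500 × 21.5049 s = 53762.25 s → 14.93 hours.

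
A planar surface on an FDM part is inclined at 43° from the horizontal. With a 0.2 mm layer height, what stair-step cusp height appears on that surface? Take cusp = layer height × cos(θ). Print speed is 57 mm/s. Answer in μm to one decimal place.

cos(43°) = 0.7314, so cusp = 0.2 × 0.7314 = 0.14628 mm → 146.3 μm.

146.3 μm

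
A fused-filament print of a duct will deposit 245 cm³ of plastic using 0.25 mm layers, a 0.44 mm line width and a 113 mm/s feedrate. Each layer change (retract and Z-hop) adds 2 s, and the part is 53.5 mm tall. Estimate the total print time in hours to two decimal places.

5.59 hours

Bead cross-section: 0.25 × 0.44 → 0.11 mm².
Total extruded path = 245000/0.11 = 2227272.7 mm.
Extrusion time = 2227272.7 / 113 = 19710.4 s.
Number of layers: 53.5 / 0.25 → 214 (rounded up).
Non-print overhead: 214 × 2 → 428 s.
Total = 19710.4 + 428 = 20138.4 s = 5.59 hours.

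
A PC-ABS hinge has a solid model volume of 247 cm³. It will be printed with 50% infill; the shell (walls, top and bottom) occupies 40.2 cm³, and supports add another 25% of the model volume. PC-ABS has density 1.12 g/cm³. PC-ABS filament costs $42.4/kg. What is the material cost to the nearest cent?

Volume inside the shell = 247 − 40.2, so 206.8 cm³.
Infill volume = 0.50 × 206.8, so 103.4 cm³.
Support: 0.25 × 247 → 61.75 cm³.
Total printed volume = 40.2 + 103.4 + 61.75, so 205.35 cm³.
Mass = 205.35 × 1.12, so 229.992 g.
At $42.4/kg: 229.992/1000 × 42.4 = $9.75.

$9.75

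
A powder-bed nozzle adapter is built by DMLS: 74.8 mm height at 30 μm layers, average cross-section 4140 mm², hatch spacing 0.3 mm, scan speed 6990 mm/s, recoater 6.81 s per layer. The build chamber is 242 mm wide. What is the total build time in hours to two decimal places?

Number of layers: 74.8 / 0.03 → 2494 (rounded up).
Per-layer scan distance = 4140 / 0.3 = 13800 mm.
Per-layer scan time: 13800 / 6990 → 1.9742 s.
Time per layer = 1.9742 + 6.81 = 8.7842 s.
2494 layers × 8.7842 s/layer = 21907.7948 s, i.e. 6.09 hours.

6.09 hours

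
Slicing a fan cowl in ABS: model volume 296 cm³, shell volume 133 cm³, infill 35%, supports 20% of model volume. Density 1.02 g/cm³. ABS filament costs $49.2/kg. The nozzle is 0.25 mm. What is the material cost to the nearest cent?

Volume inside the shell = 296 − 133 = 163 cm³.
Infill volume = 0.35 × 163 = 57.05 cm³.
Support = 0.20 × 296, so 59.2 cm³.
Total printed volume: 133 + 57.05 + 59.2 → 249.25 cm³.
Mass: 249.25 × 1.02 → 254.235 g.
At $49.2/kg: 254.235/1000 × 49.2 = $12.51.

$12.51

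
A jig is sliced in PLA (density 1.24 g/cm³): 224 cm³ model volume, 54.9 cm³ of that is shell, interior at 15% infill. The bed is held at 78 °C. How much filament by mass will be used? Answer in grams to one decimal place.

99.5 g

Volume inside the shell = 224 − 54.9 = 169.1 cm³.
Infill volume = 0.15 × 169.1, so 25.365 cm³.
Deposited volume = 54.9 + 25.365 = 80.265 cm³.
Mass: 80.265 × 1.24 → 99.5286 g.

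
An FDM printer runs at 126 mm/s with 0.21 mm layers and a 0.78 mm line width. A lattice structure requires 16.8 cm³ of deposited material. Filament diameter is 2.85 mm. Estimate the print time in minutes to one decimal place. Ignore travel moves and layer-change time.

13.6 minutes

Extrusion cross-section = 0.21 × 0.78 = 0.1638 mm².
Path length: 16800 mm³ / 0.1638 mm² → 102564.1 mm.
Print-move time = 102564.1 / 126, so 814 s.
814 s = 13.6 minutes.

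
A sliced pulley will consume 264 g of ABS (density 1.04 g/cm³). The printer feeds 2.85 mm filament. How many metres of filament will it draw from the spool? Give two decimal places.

39.79 m

Volume = 264 g / 1.04 g·cm⁻³ = 253.8462 cm³ = 253846.2 mm³.
A = π r² = π × 1.425² = 6.3794 mm².
L = V/A = 253846.2/6.3794 = 39791.55 mm → 39.79 m.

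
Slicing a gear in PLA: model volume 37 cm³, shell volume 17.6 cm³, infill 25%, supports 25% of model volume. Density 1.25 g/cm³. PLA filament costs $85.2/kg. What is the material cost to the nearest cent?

$3.38

Volume inside the shell: 37 − 17.6 → 19.4 cm³.
Infill volume = 0.25 × 19.4 = 4.85 cm³.
Support = 0.25 × 37 = 9.25 cm³.
Total extruded: 17.6 + 4.85 + 9.25 → 31.7 cm³.
Mass = 31.7 × 1.25 = 39.625 g.
At $85.2/kg: 39.625/1000 × 85.2 = $3.38.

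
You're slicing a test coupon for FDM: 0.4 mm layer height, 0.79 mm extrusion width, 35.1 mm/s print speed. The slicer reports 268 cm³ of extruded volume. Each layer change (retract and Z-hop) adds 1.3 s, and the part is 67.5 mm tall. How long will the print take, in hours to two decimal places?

Line area = 0.4 × 0.79 = 0.316 mm².
Total extruded path = 268000/0.316 = 848101.3 mm.
Time extruding = 848101.3 / 35.1, so 24162.4 s.
Layers = ⌈67.5/0.4⌉ = 169.
Layer-change overhead = 169 × 1.3 = 219.7 s.
Altogether 24162.4 + 219.7 = 24382.1 s, i.e. 6.77 hours.

6.77 hours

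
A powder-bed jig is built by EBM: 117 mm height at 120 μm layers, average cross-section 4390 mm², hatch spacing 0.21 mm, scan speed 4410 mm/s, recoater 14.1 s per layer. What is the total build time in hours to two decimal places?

5.10 hours

Layers = ⌈117/0.12⌉ = 975.
Per-layer scan distance = 4390 / 0.21 = 20904.8 mm.
Beam time per layer = 20904.8 / 4410 = 4.7403 s.
Time per layer: 4.7403 + 14.1 → 18.8403 s.
Total: 975 × 18.8403 s = 18369.2925 s → 5.10 hours.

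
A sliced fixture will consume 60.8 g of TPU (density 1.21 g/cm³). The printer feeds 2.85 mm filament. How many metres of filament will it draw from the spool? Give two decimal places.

Volume = 60.8 g / 1.21 g·cm⁻³ = 50.2479 cm³ = 50247.9 mm³.
Filament cross-section = π × (2.85/2)² = 6.3794 mm².
Length = 50247.9 / 6.3794 = 7876.59 mm = 7.88 m.

7.88 m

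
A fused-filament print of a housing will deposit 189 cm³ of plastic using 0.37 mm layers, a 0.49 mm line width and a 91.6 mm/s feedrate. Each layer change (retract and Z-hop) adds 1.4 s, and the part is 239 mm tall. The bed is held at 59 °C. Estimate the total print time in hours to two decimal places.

3.41 hours

Bead cross-section = 0.37 × 0.49, so 0.1813 mm².
Total extruded path = 189000/0.1813 = 1042471 mm.
Time extruding = 1042471 / 91.6, so 11380.7 s.
Layers = ⌈239/0.37⌉ = 646.
Z-hop total: 646 × 1.4 → 904.4 s.
Total = 11380.7 + 904.4 = 12285.1 s = 3.41 hours.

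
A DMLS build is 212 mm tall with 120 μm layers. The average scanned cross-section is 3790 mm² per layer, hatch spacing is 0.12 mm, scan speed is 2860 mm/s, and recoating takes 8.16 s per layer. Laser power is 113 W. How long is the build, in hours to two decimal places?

Number of layers: 212 / 0.12 → 1767 (rounded up).
Scan path per layer = 3790 / 0.12, so 31583.3 mm.
Laser time per layer = 31583.3 / 2860 = 11.0431 s.
Per-layer time = 11.0431 + 8.16 = 19.2031 s.
1767 layers × 19.2031 s/layer = 33931.8777 s, i.e. 9.43 hours.

9.43 hours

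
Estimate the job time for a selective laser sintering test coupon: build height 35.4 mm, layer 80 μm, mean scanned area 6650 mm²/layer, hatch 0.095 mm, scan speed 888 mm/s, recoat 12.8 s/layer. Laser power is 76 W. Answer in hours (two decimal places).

Layers = ⌈35.4/0.08⌉ = 443.
Per-layer scan distance: 6650 / 0.095 → 70000 mm.
Laser time per layer = 70000 / 888 = 78.8288 s.
Layer cycle = 78.8288 + 12.8, so 91.6288 s.
443 layers × 91.6288 s/layer = 40591.5584 s, i.e. 11.28 hours.

11.28 hours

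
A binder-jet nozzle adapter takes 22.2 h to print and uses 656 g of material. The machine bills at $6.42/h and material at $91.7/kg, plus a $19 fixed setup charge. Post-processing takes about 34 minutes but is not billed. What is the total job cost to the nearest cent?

$221.68

Time charge = 6.42 × 22.2, so $142.524.
Feedstock cost: 91.7 × 656/1000 → $60.1552.
Total = 142.524 + 60.1552 + 19 = 221.6792 ≈ $221.68.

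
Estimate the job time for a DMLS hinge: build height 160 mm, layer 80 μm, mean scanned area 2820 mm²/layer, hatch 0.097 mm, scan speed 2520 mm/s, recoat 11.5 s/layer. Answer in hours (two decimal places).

Layers = ⌈160/0.08⌉ = 2000.
Per-layer scan distance = 2820 / 0.097 = 29072.2 mm.
Scan time per layer: 29072.2 / 2520 → 11.5366 s.
Layer cycle: 11.5366 + 11.5 → 23.0366 s.
Total: 2000 × 23.0366 s = 46073.2 s → 12.80 hours.

12.80 hours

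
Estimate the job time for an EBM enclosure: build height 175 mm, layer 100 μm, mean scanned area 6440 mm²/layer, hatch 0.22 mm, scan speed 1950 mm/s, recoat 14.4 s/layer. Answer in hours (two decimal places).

Layers = ⌈175/0.1⌉ = 1750.
Per-layer scan distance = 6440 / 0.22 = 29272.7 mm.
Scan time per layer = 29272.7 / 1950, so 15.0116 s.
Time per layer: 15.0116 + 14.4 → 29.4116 s.
Total: 1750 × 29.4116 s = 51470.3 s → 14.30 hours.

14.30 hours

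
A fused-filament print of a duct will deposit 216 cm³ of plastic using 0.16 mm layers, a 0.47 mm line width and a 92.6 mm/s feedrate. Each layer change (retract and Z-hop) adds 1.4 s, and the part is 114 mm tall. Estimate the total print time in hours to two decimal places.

8.89 hours

Extrusion cross-section = 0.16 × 0.47 = 0.0752 mm².
Total extruded path = 216000/0.0752 = 2872340.4 mm.
Extrusion time = 2872340.4 / 92.6, so 31018.8 s.
Layers = ⌈114/0.16⌉ = 713.
Non-print overhead = 713 × 1.4 = 998.2 s.
Altogether 31018.8 + 998.2 = 32017 s, i.e. 8.89 hours.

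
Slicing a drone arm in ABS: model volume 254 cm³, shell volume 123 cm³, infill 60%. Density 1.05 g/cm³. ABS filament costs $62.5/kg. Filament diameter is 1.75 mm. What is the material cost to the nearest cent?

$13.23

Interior volume: 254 − 123 → 131 cm³.
Deposited infill = 0.60 × 131 = 78.6 cm³.
Total extruded = 123 + 78.6 = 201.6 cm³.
Mass: 201.6 × 1.05 → 211.68 g.
At $62.5/kg: 211.68/1000 × 62.5 = $13.23.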